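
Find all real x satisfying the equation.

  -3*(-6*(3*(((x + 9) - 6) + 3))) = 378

Step 1. [-3*(-6*(3*(((x + 9) - 6) + 3))) = 378] LHS = -3·(…); ÷-3 both sides, so div: -6*(3*(((x + 9) - 6) + 3)) = -126.
Step 2. [-6*(3*(((x + 9) - 6) + 3)) = -126] -6·(inner) — divide through by -6 ⇒ div: 3*(((x + 9) - 6) + 3) = 21.
Step 3. [3*(((x + 9) - 6) + 3) = 21] divide by the outer 3. So div: ((x + 9) - 6) + 3 = 7.
Step 4. [((x + 9) - 6) + 3 = 7] the outer +3 inverts by subtracting 3, so sub: (x + 9) - 6 = 4.
Step 5. [(x + 9) - 6 = 4] add 6: x sits inside (… - 6). So sub: x + 9 = 10.
Step 6. [x + 9 = 10] the outer +9 inverts by subtracting 9. So sub: x = 1.

Answer: x ∈ {1}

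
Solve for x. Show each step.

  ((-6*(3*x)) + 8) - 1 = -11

Step 1. [((-6*(3*x)) + 8) - 1 = -11] add 1: x sits inside (… - 1) ⇒ sub: (-6*(3*x)) + 8 = -10.
Step 2. [(-6*(3*x)) + 8 = -10] subtract 8: x sits inside (… + 8), so sub: -6*(3*x) = -18.
Step 3. [-6*(3*x) = -18] leading coefficient -6: divide by -6 ⇒ div: 3*x = 3.
Step 4. [3*x = 3] leading coefficient 3: divide by 3, so div: x = 1.

Answer: x ∈ {1}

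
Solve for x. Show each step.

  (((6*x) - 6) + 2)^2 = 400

Step 1. [(((6*x) - 6) + 2)^2 = 400] LHS squared, RHS 400 ≥ 0: apply √ (±) ⇒ sqrt: ((6*x) - 6) + 2 = 20 or -20.
Step 2. [((6*x) - 6) + 2 = 20 or -20] the outer +2 inverts by subtracting 2 ⇒ sub: (6*x) - 6 = 18 or -22.
Step 3. [(6*x) - 6 = 18 or -22] the outer -6 inverts by adding 6 ⇒ sub: 6*x = 24 or -16.
Step 4. [6*x = 24 or -16] leading coefficient 6: divide by 6 ⇒ div: x = 4 or -8/3.

Answer: x ∈ {-8/3, 4}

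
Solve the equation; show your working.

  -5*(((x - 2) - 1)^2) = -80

Step 1. [-5*(((x - 2) - 1)^2) = -80] LHS = -5·(…); ÷-5 both sides, so div: ((x - 2) - 1)^2 = 16.
Step 2. [((x - 2) - 1)^2 = 16] 16 ≥ 0, LHS is (·)² — take ±√. So sqrt: (x - 2) - 1 = 4 or -4.
Step 3. [(x - 2) - 1 = 4 or -4] peel the -1: add 1 from each side. So sub: x - 2 = 5 or -3.
Step 4. [x - 2 = 5 or -3] add 2: x sits inside (… - 2). So sub: x = 7 or -1.

Answer: x ∈ {-1, 7}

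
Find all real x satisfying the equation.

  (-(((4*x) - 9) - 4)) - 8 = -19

Step 1. [(-(((4*x) - 9) - 4)) - 8 = -19] 8 comes off first (add 8). So sub: -(((4*x) - 9) - 4) = -11.
Step 2. [-(((4*x) - 9) - 4) = -11] LHS negated; negate both sides. So neg: ((4*x) - 9) - 4 = 11.
Step 3. [((4*x) - 9) - 4 = 11] -4 is outermost — add 4 both sides. So sub: (4*x) - 9 = 15.
Step 4. [(4*x) - 9 = 15] add 9: x sits inside (… - 9) ⇒ sub: 4*x = 24.
Step 5. [4*x = 24] leading coefficient 4: divide by 4 ⇒ div: x = 6.

Answer: x ∈ {6}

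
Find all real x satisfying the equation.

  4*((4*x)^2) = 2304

Step 1. [4*((4*x)^2) = 2304] divide by the outer 4, so div: (4*x)^2 = 576.
Step 2. [(4*x)^2 = 576] √ both sides: 576 ≥ 0 gives two branches. So sqrt: 4*x = 24 or -24.
Step 3. [4*x = 24 or -24] leading coefficient 4: divide by 4. So div: x = 6 or -6.

Answer: x ∈ {-6, 6}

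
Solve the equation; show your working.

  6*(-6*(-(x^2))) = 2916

Step 1. [6*(-6*(-(x^2))) = 2916] LHS = 6·(…); ÷6 both sides, so div: -6*(-(x^2)) = 486.
Step 2. [-6*(-(x^2)) = 486] leading coefficient -6: divide by -6 ⇒ div: -(x^2) = -81.
Step 3. [-(x^2) = -81] LHS negated; negate both sides, so neg: x^2 = 81.
Step 4. [x^2 = 81] LHS squared, RHS 81 ≥ 0: apply √ (±) ⇒ sqrt: x = 9 or -9.

Answer: x ∈ {-9, 9}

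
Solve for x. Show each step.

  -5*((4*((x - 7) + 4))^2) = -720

Step 1. [-5*((4*((x - 7) + 4))^2) = -720] leading coefficient -5: divide by -5, so div: (4*((x - 7) + 4))^2 = 144.
Step 2. [(4*((x - 7) + 4))^2 = 144] √ both sides: 144 ≥ 0 gives two branches ⇒ sqrt: 4*((x - 7) + 4) = 12 or -12.
Step 3. [4*((x - 7) + 4) = 12 or -12] 4 out front; divide by 4, so div: (x - 7) + 4 = 3 or -3.
Step 4. [(x - 7) + 4 = 3 or -3] peel the +4: subtract 4 from each side, so sub: x - 7 = -1 or -7.
Step 5. [x - 7 = -1 or -7] peel the -7: add 7 from each side ⇒ sub: x = 6 or 0.

Answer: x ∈ {0, 6}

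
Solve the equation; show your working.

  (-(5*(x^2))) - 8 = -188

Step 1. [(-(5*(x^2))) - 8 = -188] -8 is outermost — add 8 both sides. So sub: -(5*(x^2)) = -180.
Step 2. [-(5*(x^2)) = -180] flip signs both sides, so neg: 5*(x^2) = 180.
Step 3. [5*(x^2) = 180] LHS = 5·(…); ÷5 both sides. So div: x^2 = 36.
Step 4. [x^2 = 36] 36 ≥ 0, LHS is (·)² — take ±√, so sqrt: x = 6 or -6.

Answer: x ∈ {-6, 6}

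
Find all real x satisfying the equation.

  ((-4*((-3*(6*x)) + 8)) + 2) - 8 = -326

Step 1. [((-4*((-3*(6*x)) + 8)) + 2) - 8 = -326] -8 is outermost — add 8 both sides ⇒ sub: (-4*((-3*(6*x)) + 8)) + 2 = -318.
Step 2. [(-4*((-3*(6*x)) + 8)) + 2 = -318] +2 is outermost — subtract 2 both sides. So sub: -4*((-3*(6*x)) + 8) = -320.
Step 3. [-4*((-3*(6*x)) + 8) = -320] -4 out front; divide by -4. So div: (-3*(6*x)) + 8 = 80.
Step 4. [(-3*(6*x)) + 8 = 80] the outer +8 inverts by subtracting 8 ⇒ sub: -3*(6*x) = 72.
Step 5. [-3*(6*x) = 72] -3 out front; divide by -3. So div: 6*x = -24.
Step 6. [6*x = -24] divide by the outer 6, so div: x = -4.

Answer: x ∈ {-4}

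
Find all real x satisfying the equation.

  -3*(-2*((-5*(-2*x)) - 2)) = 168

Step 1. [-3*(-2*((-5*(-2*x)) - 2)) = 168] -3·(inner) — divide through by -3. So div: -2*((-5*(-2*x)) - 2) = -56.
Step 2. [-2*((-5*(-2*x)) - 2) = -56] divide by the outer -2, so div: (-5*(-2*x)) - 2 = 28.
Step 3. [(-5*(-2*x)) - 2 = 28] 2 comes off first (add 2), so sub: -5*(-2*x) = 30.
Step 4. [-5*(-2*x) = 30] -5 out front; divide by -5. So div: -2*x = -6.
Step 5. [-2*x = -6] -2 out front; divide by -2 ⇒ div: x = 3.

Answer: x ∈ {3}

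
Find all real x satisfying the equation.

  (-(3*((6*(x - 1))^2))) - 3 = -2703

Step 1. [(-(3*((6*(x - 1))^2))) - 3 = -2703] -3 is outermost — add 3 both sides, so sub: -(3*((6*(x - 1))^2)) = -2700.
Step 2. [-(3*((6*(x - 1))^2)) = -2700] flip signs both sides. So neg: 3*((6*(x - 1))^2) = 2700.
Step 3. [3*((6*(x - 1))^2) = 2700] leading coefficient 3: divide by 3 ⇒ div: (6*(x - 1))^2 = 900.
Step 4. [(6*(x - 1))^2 = 900] 900 ≥ 0, LHS is (·)² — take ±√ ⇒ sqrt: 6*(x - 1) = 30 or -30.
Step 5. [6*(x - 1) = 30 or -30] LHS = 6·(…); ÷6 both sides. So div: x - 1 = 5 or -5.
Step 6. [x - 1 = 5 or -5] 1 comes off first (add 1), so sub: x = 6 or -4.

Answer: x ∈ {-4, 6}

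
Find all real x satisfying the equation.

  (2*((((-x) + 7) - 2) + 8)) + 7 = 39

Step 1. [(2*((((-x) + 7) - 2) + 8)) + 7 = 39] the outer +7 inverts by subtracting 7 ⇒ sub: 2*((((-x) + 7) - 2) + 8) = 32.
Step 2. [2*((((-x) + 7) - 2) + 8) = 32] divide by the outer 2. So div: (((-x) + 7) - 2) + 8 = 16.
Step 3. [(((-x) + 7) - 2) + 8 = 16] subtract 8: x sits inside (… + 8). So sub: ((-x) + 7) - 2 = 8.
Step 4. [((-x) + 7) - 2 = 8] -2 is outermost — add 2 both sides ⇒ sub: (-x) + 7 = 10.
Step 5. [(-x) + 7 = 10] subtract 7: x sits inside (… + 7). So sub: -x = 3.
Step 6. [-x = 3] flip signs both sides. So neg: x = -3.

Answer: x ∈ {-3}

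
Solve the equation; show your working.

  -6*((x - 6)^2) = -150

Step 1. [-6*((x - 6)^2) = -150] -6·(inner) — divide through by -6, so div: (x - 6)^2 = 25.
Step 2. [(x - 6)^2 = 25] 25 ≥ 0, LHS is (·)² — take ±√ ⇒ sqrt: x - 6 = 5 or -5.
Step 3. [x - 6 = 5 or -5] 6 comes off first (add 6). So sub: x = 11 or 1.

Answer: x ∈ {1, 11}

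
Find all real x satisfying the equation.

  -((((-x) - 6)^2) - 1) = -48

Step 1. [-((((-x) - 6)^2) - 1) = -48] leading − — multiply by −1 ⇒ neg: (((-x) - 6)^2) - 1 = 48.
Step 2. [(((-x) - 6)^2) - 1 = 48] add 1: x sits inside (… - 1), so sub: ((-x) - 6)^2 = 49.
Step 3. [((-x) - 6)^2 = 49] LHS squared, RHS 49 ≥ 0: apply √ (±). So sqrt: (-x) - 6 = 7 or -7.
Step 4. [(-x) - 6 = 7 or -7] -6 is outermost — add 6 both sides, so sub: -x = 13 or -1.
Step 5. [-x = 13 or -1] flip signs both sides. So neg: x = -13 or 1.

Answer: x ∈ {-13, 1}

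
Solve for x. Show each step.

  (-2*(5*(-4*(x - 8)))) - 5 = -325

Step 1. [(-2*(5*(-4*(x - 8)))) - 5 = -325] peel the -5: add 5 from each side. So sub: -2*(5*(-4*(x - 8))) = -320.
Step 2. [-2*(5*(-4*(x - 8))) = -320] -2 out front; divide by -2, so div: 5*(-4*(x - 8)) = 160.
Step 3. [5*(-4*(x - 8)) = 160] leading coefficient 5: divide by 5 ⇒ div: -4*(x - 8) = 32.
Step 4. [-4*(x - 8) = 32] divide by the outer -4. So div: x - 8 = -8.
Step 5. [x - 8 = -8] peel the -8: add 8 from each side, so sub: x = 0.

Answer: x ∈ {0}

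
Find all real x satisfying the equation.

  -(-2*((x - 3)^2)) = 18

Step 1. [-(-2*((x - 3)^2)) = 18] LHS negated; negate both sides. So neg: -2*((x - 3)^2) = -18.
Step 2. [-2*((x - 3)^2) = -18] LHS = -2·(…); ÷-2 both sides, so div: (x - 3)^2 = 9.
Step 3. [(x - 3)^2 = 9] √ both sides: 9 ≥ 0 gives two branches ⇒ sqrt: x - 3 = 3 or -3.
Step 4. [x - 3 = 3 or -3] add 3: x sits inside (… - 3). So sub: x = 6 or 0.

Answer: x ∈ {0, 6}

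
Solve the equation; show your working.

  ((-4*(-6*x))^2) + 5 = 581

Step 1. [((-4*(-6*x))^2) + 5 = 581] subtract 5: x sits inside (… + 5) ⇒ sub: (-4*(-6*x))^2 = 576.
Step 2. [(-4*(-6*x))^2 = 576] 576 ≥ 0, LHS is (·)² — take ±√. So sqrt: -4*(-6*x) = 24 or -24.
Step 3. [-4*(-6*x) = 24 or -24] -4·(inner) — divide through by -4. So div: -6*x = -6 or 6.
Step 4. [-6*x = -6 or 6] divide by the outer -6. So div: x = 1 or -1.

Answer: x ∈ {-1, 1}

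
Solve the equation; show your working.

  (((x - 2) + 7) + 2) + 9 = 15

Step 1. [(((x - 2) + 7) + 2) + 9 = 15] +9 is outermost — subtract 9 both sides ⇒ sub: ((x - 2) + 7) + 2 = 6.
Step 2. [((x - 2) + 7) + 2 = 6] the outer +2 inverts by subtracting 2. So sub: (x - 2) + 7 = 4.
Step 3. [(x - 2) + 7 = 4] +7 is outermost — subtract 7 both sides. So sub: x - 2 = -3.
Step 4. [x - 2 = -3] the outer -2 inverts by adding 2, so sub: x = -1.

Answer: x ∈ {-1}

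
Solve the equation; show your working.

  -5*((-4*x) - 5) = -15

Step 1. [-5*((-4*x) - 5) = -15] divide by the outer -5. So div: (-4*x) - 5 = 3.
Step 2. [(-4*x) - 5 = 3] add 5: x sits inside (… - 5) ⇒ sub: -4*x = 8.
Step 3. [-4*x = 8] -4 out front; divide by -4. So div: x = -2.

Answer: x ∈ {-2}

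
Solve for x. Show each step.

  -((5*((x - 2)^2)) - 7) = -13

Step 1. [-((5*((x - 2)^2)) - 7) = -13] leading − — multiply by −1, so neg: (5*((x - 2)^2)) - 7 = 13.
Step 2. [(5*((x - 2)^2)) - 7 = 13] peel the -7: add 7 from each side ⇒ sub: 5*((x - 2)^2) = 20.
Step 3. [5*((x - 2)^2) = 20] 5 out front; divide by 5 ⇒ div: (x - 2)^2 = 4.
Step 4. [(x - 2)^2 = 4] 4 ≥ 0, LHS is (·)² — take ±√. So sqrt: x - 2 = 2 or -2.
Step 5. [x - 2 = 2 or -2] 2 comes off first (add 2). So sub: x = 4 or 0.

Answer: x ∈ {0, 4}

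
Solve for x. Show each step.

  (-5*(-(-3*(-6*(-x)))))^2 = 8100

Step 1. [(-5*(-(-3*(-6*(-x)))))^2 = 8100] LHS squared, RHS 8100 ≥ 0: apply √ (±) ⇒ sqrt: -5*(-(-3*(-6*(-x)))) = 90 or -90.
Step 2. [-5*(-(-3*(-6*(-x)))) = 90 or -90] divide by the outer -5, so div: -(-3*(-6*(-x))) = -18 or 18.
Step 3. [-(-3*(-6*(-x))) = -18 or 18] flip signs both sides. So neg: -3*(-6*(-x)) = 18 or -18.
Step 4. [-3*(-6*(-x)) = 18 or -18] divide by the outer -3. So div: -6*(-x) = -6 or 6.
Step 5. [-6*(-x) = -6 or 6] leading coefficient -6: divide by -6, so div: -x = 1 or -1.
Step 6. [-x = 1 or -1] flip signs both sides ⇒ neg: x = -1 or 1.

Answer: x ∈ {-1, 1}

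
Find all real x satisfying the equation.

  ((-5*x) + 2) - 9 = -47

Step 1. [((-5*x) + 2) - 9 = -47] the outer -9 inverts by adding 9. So sub: (-5*x) + 2 = -38.
Step 2. [(-5*x) + 2 = -38] peel the +2: subtract 2 from each side. So sub: -5*x = -40.
Step 3. [-5*x = -40] divide by the outer -5. So div: x = 8.

Answer: x ∈ {8}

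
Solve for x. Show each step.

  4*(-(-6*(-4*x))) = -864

Step 1. [4*(-(-6*(-4*x))) = -864] LHS = 4·(…); ÷4 both sides ⇒ div: -(-6*(-4*x)) = -216.
Step 2. [-(-6*(-4*x)) = -216] leading − — multiply by −1, so neg: -6*(-4*x) = 216.
Step 3. [-6*(-4*x) = 216] -6·(inner) — divide through by -6. So div: -4*x = -36.
Step 4. [-4*x = -36] divide by the outer -4 ⇒ div: x = 9.

Answer: x ∈ {9}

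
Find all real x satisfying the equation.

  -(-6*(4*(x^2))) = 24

Step 1. [-(-6*(4*(x^2))) = 24] LHS negated; negate both sides. So neg: -6*(4*(x^2)) = -24.
Step 2. [-6*(4*(x^2)) = -24] -6 out front; divide by -6. So div: 4*(x^2) = 4.
Step 3. [4*(x^2) = 4] 4 out front; divide by 4. So div: x^2 = 1.
Step 4. [x^2 = 1] √ both sides: 1 ≥ 0 gives two branches ⇒ sqrt: x = 1 or -1.

Answer: x ∈ {-1, 1}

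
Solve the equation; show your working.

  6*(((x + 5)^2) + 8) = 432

Step 1. [6*(((x + 5)^2) + 8) = 432] divide by the outer 6, so div: ((x + 5)^2) + 8 = 72.
Step 2. [((x + 5)^2) + 8 = 72] peel the +8: subtract 8 from each side, so sub: (x + 5)^2 = 64.
Step 3. [(x + 5)^2 = 64] LHS squared, RHS 64 ≥ 0: apply √ (±). So sqrt: x + 5 = 8 or -8.
Step 4. [x + 5 = 8 or -8] subtract 5: x sits inside (… + 5), so sub: x = 3 or -13.

Answer: x ∈ {-13, 3}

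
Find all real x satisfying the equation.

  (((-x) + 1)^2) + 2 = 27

Step 1. [(((-x) + 1)^2) + 2 = 27] +2 is outermost — subtract 2 both sides, so sub: ((-x) + 1)^2 = 25.
Step 2. [((-x) + 1)^2 = 25] √ both sides: 25 ≥ 0 gives two branches ⇒ sqrt: (-x) + 1 = 5 or -5.
Step 3. [(-x) + 1 = 5 or -5] subtract 1: x sits inside (… + 1). So sub: -x = 4 or -6.
Step 4. [-x = 4 or -6] flip signs both sides. So neg: x = -4 or 6.

Answer: x ∈ {-4, 6}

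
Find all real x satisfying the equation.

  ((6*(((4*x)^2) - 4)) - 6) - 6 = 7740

Step 1. [((6*(((4*x)^2) - 4)) - 6) - 6 = 7740] add 6: x sits inside (… - 6) ⇒ sub: (6*(((4*x)^2) - 4)) - 6 = 7746.
Step 2. [(6*(((4*x)^2) - 4)) - 6 = 7746] 6 divides every term; factor it out. So factor: (((4*x)^2) - 4) - 1 = 1291.
Step 3. [(((4*x)^2) - 4) - 1 = 1291] peel the -1: add 1 from each side. So sub: ((4*x)^2) - 4 = 1292.
Step 4. [((4*x)^2) - 4 = 1292] -4 is outermost — add 4 both sides, so sub: (4*x)^2 = 1296.
Step 5. [(4*x)^2 = 1296] LHS squared, RHS 1296 ≥ 0: apply √ (±). So sqrt: 4*x = 36 or -36.
Step 6. [4*x = 36 or -36] 4 out front; divide by 4. So div: x = 9 or -9.

Answer: x ∈ {-9, 9}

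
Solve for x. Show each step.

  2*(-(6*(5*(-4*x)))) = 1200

Step 1. [2*(-(6*(5*(-4*x)))) = 1200] LHS = 2·(…); ÷2 both sides ⇒ div: -(6*(5*(-4*x))) = 600.
Step 2. [-(6*(5*(-4*x))) = 600] leading − — multiply by −1, so neg: 6*(5*(-4*x)) = -600.
Step 3. [6*(5*(-4*x)) = -600] LHS = 6·(…); ÷6 both sides. So div: 5*(-4*x) = -100.
Step 4. [5*(-4*x) = -100] 5·(inner) — divide through by 5. So div: -4*x = -20.
Step 5. [-4*x = -20] leading coefficient -4: divide by -4, so div: x = 5.

Answer: x ∈ {5}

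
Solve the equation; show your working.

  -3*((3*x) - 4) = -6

Step 1. [-3*((3*x) - 4) = -6] -3 out front; divide by -3. So div: (3*x) - 4 = 2.
Step 2. [(3*x) - 4 = 2] the outer -4 inverts by adding 4. So sub: 3*x = 6.
Step 3. [3*x = 6] 3 out front; divide by 3. So div: x = 2.

Answer: x ∈ {2}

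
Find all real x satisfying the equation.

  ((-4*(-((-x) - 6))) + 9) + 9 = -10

Step 1. [((-4*(-((-x) - 6))) + 9) + 9 = -10] peel the +9: subtract 9 from each side ⇒ sub: (-4*(-((-x) - 6))) + 9 = -19.
Step 2. [(-4*(-((-x) - 6))) + 9 = -19] +9 is outermost — subtract 9 both sides. So sub: -4*(-((-x) - 6)) = -28.
Step 3. [-4*(-((-x) - 6)) = -28] LHS = -4·(…); ÷-4 both sides. So div: -((-x) - 6) = 7.
Step 4. [-((-x) - 6) = 7] flip signs both sides, so neg: (-x) - 6 = -7.
Step 5. [(-x) - 6 = -7] 6 comes off first (add 6) ⇒ sub: -x = -1.
Step 6. [-x = -1] flip signs both sides. So neg: x = 1.

Answer: x ∈ {1}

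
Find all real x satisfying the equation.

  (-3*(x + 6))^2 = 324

Step 1. [(-3*(x + 6))^2 = 324] √ both sides: 324 ≥ 0 gives two branches, so sqrt: -3*(x + 6) = 18 or -18.
Step 2. [-3*(x + 6) = 18 or -18] LHS = -3·(…); ÷-3 both sides, so div: x + 6 = -6 or 6.
Step 3. [x + 6 = -6 or 6] +6 is outermost — subtract 6 both sides, so sub: x = -12 or 0.

Answer: x ∈ {-12, 0}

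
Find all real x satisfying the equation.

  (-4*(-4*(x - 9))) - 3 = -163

Step 1. [(-4*(-4*(x - 9))) - 3 = -163] -3 is outermost — add 3 both sides, so sub: -4*(-4*(x - 9)) = -160.
Step 2. [-4*(-4*(x - 9)) = -160] -4·(inner) — divide through by -4. So div: -4*(x - 9) = 40.
Step 3. [-4*(x - 9) = 40] divide by the outer -4. So div: x - 9 = -10.
Step 4. [x - 9 = -10] peel the -9: add 9 from each side, so sub: x = -1.

Answer: x ∈ {-1}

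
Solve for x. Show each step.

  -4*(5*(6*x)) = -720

Step 1. [-4*(5*(6*x)) = -720] -4 out front; divide by -4 ⇒ div: 5*(6*x) = 180.
Step 2. [5*(6*x) = 180] divide by the outer 5, so div: 6*x = 36.
Step 3. [6*x = 36] leading coefficient 6: divide by 6, so div: x = 6.

Answer: x ∈ {6}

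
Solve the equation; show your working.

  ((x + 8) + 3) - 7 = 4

Step 1. [((x + 8) + 3) - 7 = 4] -7 is outermost — add 7 both sides ⇒ sub: (x + 8) + 3 = 11.
Step 2. [(x + 8) + 3 = 11] subtract 3: x sits inside (… + 3), so sub: x + 8 = 8.
Step 3. [x + 8 = 8] the outer +8 inverts by subtracting 8. So sub: x = 0.

Answer: x ∈ {0}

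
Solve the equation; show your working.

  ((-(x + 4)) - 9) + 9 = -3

Step 1. [((-(x + 4)) - 9) + 9 = -3] the outer +9 inverts by subtracting 9 ⇒ sub: (-(x + 4)) - 9 = -12.
Step 2. [(-(x + 4)) - 9 = -12] 9 comes off first (add 9). So sub: -(x + 4) = -3.
Step 3. [-(x + 4) = -3] LHS negated; negate both sides ⇒ neg: x + 4 = 3.
Step 4. [x + 4 = 3] 4 comes off first (subtract 4). So sub: x = -1.

Answer: x ∈ {-1}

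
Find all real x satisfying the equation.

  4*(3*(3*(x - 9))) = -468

Step 1. [4*(3*(3*(x - 9))) = -468] LHS = 4·(…); ÷4 both sides. So div: 3*(3*(x - 9)) = -117.
Step 2. [3*(3*(x - 9)) = -117] 3·(inner) — divide through by 3 ⇒ div: 3*(x - 9) = -39.
Step 3. [3*(x - 9) = -39] LHS = 3·(…); ÷3 both sides ⇒ div: x - 9 = -13.
Step 4. [x - 9 = -13] 9 comes off first (add 9). So sub: x = -4.

Answer: x ∈ {-4}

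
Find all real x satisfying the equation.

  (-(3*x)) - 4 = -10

Step 1. [(-(3*x)) - 4 = -10] the outer -4 inverts by adding 4. So sub: -(3*x) = -6.
Step 2. [-(3*x) = -6] flip signs both sides, so neg: 3*x = 6.
Step 3. [3*x = 6] 3 out front; divide by 3, so div: x = 2.

Answer: x ∈ {2}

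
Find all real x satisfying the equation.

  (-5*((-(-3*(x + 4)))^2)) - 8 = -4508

Step 1. [(-5*((-(-3*(x + 4)))^2)) - 8 = -4508] the outer -8 inverts by adding 8. So sub: -5*((-(-3*(x + 4)))^2) = -4500.
Step 2. [-5*((-(-3*(x + 4)))^2) = -4500] -5 out front; divide by -5, so div: (-(-3*(x + 4)))^2 = 900.
Step 3. [(-(-3*(x + 4)))^2 = 900] 900 ≥ 0, LHS is (·)² — take ±√, so sqrt: -(-3*(x + 4)) = 30 or -30.
Step 4. [-(-3*(x + 4)) = 30 or -30] flip signs both sides ⇒ neg: -3*(x + 4) = -30 or 30.
Step 5. [-3*(x + 4) = -30 or 30] LHS = -3·(…); ÷-3 both sides ⇒ div: x + 4 = 10 or -10.
Step 6. [x + 4 = 10 or -10] 4 comes off first (subtract 4), so sub: x = 6 or -14.

Answer: x ∈ {-14, 6}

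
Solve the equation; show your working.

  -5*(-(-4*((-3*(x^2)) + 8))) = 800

Step 1. [-5*(-(-4*((-3*(x^2)) + 8))) = 800] -5 out front; divide by -5. So div: -(-4*((-3*(x^2)) + 8)) = -160.
Step 2. [-(-4*((-3*(x^2)) + 8)) = -160] LHS negated; negate both sides, so neg: -4*((-3*(x^2)) + 8) = 160.
Step 3. [-4*((-3*(x^2)) + 8) = 160] divide by the outer -4. So div: (-3*(x^2)) + 8 = -40.
Step 4. [(-3*(x^2)) + 8 = -40] +8 is outermost — subtract 8 both sides, so sub: -3*(x^2) = -48.
Step 5. [-3*(x^2) = -48] leading coefficient -3: divide by -3, so div: x^2 = 16.
Step 6. [x^2 = 16] √ both sides: 16 ≥ 0 gives two branches, so sqrt: x = 4 or -4.

Answer: x ∈ {-4, 4}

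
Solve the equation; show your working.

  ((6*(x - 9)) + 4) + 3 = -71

Step 1. [((6*(x - 9)) + 4) + 3 = -71] 3 comes off first (subtract 3). So sub: (6*(x - 9)) + 4 = -74.
Step 2. [(6*(x - 9)) + 4 = -74] the outer +4 inverts by subtracting 4, so sub: 6*(x - 9) = -78.
Step 3. [6*(x - 9) = -78] 6 out front; divide by 6, so div: x - 9 = -13.
Step 4. [x - 9 = -13] 9 comes off first (add 9) ⇒ sub: x = -4.

Answer: x ∈ {-4}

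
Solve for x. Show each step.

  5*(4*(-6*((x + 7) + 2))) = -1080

Step 1. [5*(4*(-6*((x + 7) + 2))) = -1080] leading coefficient 5: divide by 5 ⇒ div: 4*(-6*((x + 7) + 2)) = -216.
Step 2. [4*(-6*((x + 7) + 2)) = -216] 4·(inner) — divide through by 4 ⇒ div: -6*((x + 7) + 2) = -54.
Step 3. [-6*((x + 7) + 2) = -54] -6·(inner) — divide through by -6 ⇒ div: (x + 7) + 2 = 9.
Step 4. [(x + 7) + 2 = 9] 2 comes off first (subtract 2), so sub: x + 7 = 7.
Step 5. [x + 7 = 7] the outer +7 inverts by subtracting 7, so sub: x = 0.

Answer: x ∈ {0}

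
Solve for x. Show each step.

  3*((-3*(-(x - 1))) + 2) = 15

Step 1. [3*((-3*(-(x - 1))) + 2) = 15] LHS = 3·(…); ÷3 both sides ⇒ div: (-3*(-(x - 1))) + 2 = 5.
Step 2. [(-3*(-(x - 1))) + 2 = 5] 2 comes off first (subtract 2), so sub: -3*(-(x - 1)) = 3.
Step 3. [-3*(-(x - 1)) = 3] LHS = -3·(…); ÷-3 both sides. So div: -(x - 1) = -1.
Step 4. [-(x - 1) = -1] flip signs both sides, so neg: x - 1 = 1.
Step 5. [x - 1 = 1] 1 comes off first (add 1) ⇒ sub: x = 2.

Answer: x ∈ {2}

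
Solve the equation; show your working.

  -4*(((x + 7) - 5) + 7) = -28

Step 1. [-4*(((x + 7) - 5) + 7) = -28] divide by the outer -4. So div: ((x + 7) - 5) + 7 = 7.
Step 2. [((x + 7) - 5) + 7 = 7] subtract 7: x sits inside (… + 7). So sub: (x + 7) - 5 = 0.
Step 3. [(x + 7) - 5 = 0] -5 is outermost — add 5 both sides, so sub: x + 7 = 5.
Step 4. [x + 7 = 5] peel the +7: subtract 7 from each side. So sub: x = -2.

Answer: x ∈ {-2}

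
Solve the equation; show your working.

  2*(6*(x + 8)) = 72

Step 1. [2*(6*(x + 8)) = 72] divide by the outer 2, so div: 6*(x + 8) = 36.
Step 2. [6*(x + 8) = 36] 6 out front; divide by 6 ⇒ div: x + 8 = 6.
Step 3. [x + 8 = 6] peel the +8: subtract 8 from each side ⇒ sub: x = -2.

Answer: x ∈ {-2}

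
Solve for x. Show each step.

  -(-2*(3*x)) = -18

Step 1. [-(-2*(3*x)) = -18] leading − — multiply by −1. So neg: -2*(3*x) = 18.
Step 2. [-2*(3*x) = 18] divide by the outer -2 ⇒ div: 3*x = -9.
Step 3. [3*x = -9] divide by the outer 3 ⇒ div: x = -3.

Answer: x ∈ {-3}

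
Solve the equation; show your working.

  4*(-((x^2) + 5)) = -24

Step 1. [4*(-((x^2) + 5)) = -24] 4·(inner) — divide through by 4 ⇒ div: -((x^2) + 5) = -6.
Step 2. [-((x^2) + 5) = -6] leading − — multiply by −1, so neg: (x^2) + 5 = 6.
Step 3. [(x^2) + 5 = 6] 5 comes off first (subtract 5) ⇒ sub: x^2 = 1.
Step 4. [x^2 = 1] √ both sides: 1 ≥ 0 gives two branches. So sqrt: x = 1 or -1.

Answer: x ∈ {-1, 1}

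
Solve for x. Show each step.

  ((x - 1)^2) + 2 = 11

Step 1. [((x - 1)^2) + 2 = 11] +2 is outermost — subtract 2 both sides ⇒ sub: (x - 1)^2 = 9.
Step 2. [(x - 1)^2 = 9] 9 ≥ 0, LHS is (·)² — take ±√. So sqrt: x - 1 = 3 or -3.
Step 3. [x - 1 = 3 or -3] add 1: x sits inside (… - 1). So sub: x = 4 or -2.

Answer: x ∈ {-2, 4}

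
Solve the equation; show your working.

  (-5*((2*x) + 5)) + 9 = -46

Step 1. [(-5*((2*x) + 5)) + 9 = -46] peel the +9: subtract 9 from each side, so sub: -5*((2*x) + 5) = -55.
Step 2. [-5*((2*x) + 5) = -55] LHS = -5·(…); ÷-5 both sides. So div: (2*x) + 5 = 11.
Step 3. [(2*x) + 5 = 11] subtract 5: x sits inside (… + 5) ⇒ sub: 2*x = 6.
Step 4. [2*x = 6] 2 out front; divide by 2, so div: x = 3.

Answer: x ∈ {3}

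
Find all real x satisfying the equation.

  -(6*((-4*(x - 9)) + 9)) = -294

Step 1. [-(6*((-4*(x - 9)) + 9)) = -294] LHS negated; negate both sides. So neg: 6*((-4*(x - 9)) + 9) = 294.
Step 2. [6*((-4*(x - 9)) + 9) = 294] leading coefficient 6: divide by 6. So div: (-4*(x - 9)) + 9 = 49.
Step 3. [(-4*(x - 9)) + 9 = 49] peel the +9: subtract 9 from each side. So sub: -4*(x - 9) = 40.
Step 4. [-4*(x - 9) = 40] divide by the outer -4 ⇒ div: x - 9 = -10.
Step 5. [x - 9 = -10] peel the -9: add 9 from each side ⇒ sub: x = -1.

Answer: x ∈ {-1}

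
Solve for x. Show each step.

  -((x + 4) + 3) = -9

Step 1. [-((x + 4) + 3) = -9] leading − — multiply by −1, so neg: (x + 4) + 3 = 9.
Step 2. [(x + 4) + 3 = 9] subtract 3: x sits inside (… + 3) ⇒ sub: x + 4 = 6.
Step 3. [x + 4 = 6] 4 comes off first (subtract 4), so sub: x = 2.

Answer: x ∈ {2}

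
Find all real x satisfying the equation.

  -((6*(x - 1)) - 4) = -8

Step 1. [-((6*(x - 1)) - 4) = -8] flip signs both sides ⇒ neg: (6*(x - 1)) - 4 = 8.
Step 2. [(6*(x - 1)) - 4 = 8] 4 comes off first (add 4), so sub: 6*(x - 1) = 12.
Step 3. [6*(x - 1) = 12] 6·(inner) — divide through by 6. So div: x - 1 = 2.
Step 4. [x - 1 = 2] peel the -1: add 1 from each side. So sub: x = 3.

Answer: x ∈ {3}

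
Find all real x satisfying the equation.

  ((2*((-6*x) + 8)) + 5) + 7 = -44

Step 1. [((2*((-6*x) + 8)) + 5) + 7 = -44] the outer +7 inverts by subtracting 7. So sub: (2*((-6*x) + 8)) + 5 = -51.
Step 2. [(2*((-6*x) + 8)) + 5 = -51] subtract 5: x sits inside (… + 5), so sub: 2*((-6*x) + 8) = -56.
Step 3. [2*((-6*x) + 8) = -56] 2 out front; divide by 2, so div: (-6*x) + 8 = -28.
Step 4. [(-6*x) + 8 = -28] +8 is outermost — subtract 8 both sides ⇒ sub: -6*x = -36.
Step 5. [-6*x = -36] divide by the outer -6 ⇒ div: x = 6.

Answer: x ∈ {6}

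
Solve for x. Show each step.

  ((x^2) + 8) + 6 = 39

Step 1. [((x^2) + 8) + 6 = 39] the outer +6 inverts by subtracting 6 ⇒ sub: (x^2) + 8 = 33.
Step 2. [(x^2) + 8 = 33] 8 comes off first (subtract 8). So sub: x^2 = 25.
Step 3. [x^2 = 25] √ both sides: 25 ≥ 0 gives two branches, so sqrt: x = 5 or -5.

Answer: x ∈ {-5, 5}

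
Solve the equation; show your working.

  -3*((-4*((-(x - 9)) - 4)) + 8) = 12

Step 1. [-3*((-4*((-(x - 9)) - 4)) + 8) = 12] divide by the outer -3 ⇒ div: (-4*((-(x - 9)) - 4)) + 8 = -4.
Step 2. [(-4*((-(x - 9)) - 4)) + 8 = -4] -4 divides every term; factor it out. So factor: ((-(x - 9)) - 4) - 2 = 1.
Step 3. [((-(x - 9)) - 4) - 2 = 1] the outer -2 inverts by adding 2. So sub: (-(x - 9)) - 4 = 3.
Step 4. [(-(x - 9)) - 4 = 3] add 4: x sits inside (… - 4). So sub: -(x - 9) = 7.
Step 5. [-(x - 9) = 7] flip signs both sides, so neg: x - 9 = -7.
Step 6. [x - 9 = -7] the outer -9 inverts by adding 9. So sub: x = 2.

Answer: x ∈ {2}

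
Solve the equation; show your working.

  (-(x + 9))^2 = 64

Step 1. [(-(x + 9))^2 = 64] √ both sides: 64 ≥ 0 gives two branches. So sqrt: -(x + 9) = 8 or -8.
Step 2. [-(x + 9) = 8 or -8] leading − — multiply by −1 ⇒ neg: x + 9 = -8 or 8.
Step 3. [x + 9 = -8 or 8] peel the +9: subtract 9 from each side ⇒ sub: x = -17 or -1.

Answer: x ∈ {-17, -1}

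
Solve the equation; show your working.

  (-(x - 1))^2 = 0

Step 1. [(-(x - 1))^2 = 0] 0 ≥ 0, LHS is (·)² — take ±√. So sqrt: -(x - 1) = 0.
Step 2. [-(x - 1) = 0] flip signs both sides. So neg: x - 1 = 0.
Step 3. [x - 1 = 0] the outer -1 inverts by adding 1, so sub: x = 1.

Answer: x ∈ {1}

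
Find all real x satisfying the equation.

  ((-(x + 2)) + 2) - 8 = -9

Step 1. [((-(x + 2)) + 2) - 8 = -9] 8 comes off first (add 8) ⇒ sub: (-(x + 2)) + 2 = -1.
Step 2. [(-(x + 2)) + 2 = -1] +2 is outermost — subtract 2 both sides. So sub: -(x + 2) = -3.
Step 3. [-(x + 2) = -3] flip signs both sides, so neg: x + 2 = 3.
Step 4. [x + 2 = 3] the outer +2 inverts by subtracting 2. So sub: x = 1.

Answer: x ∈ {1}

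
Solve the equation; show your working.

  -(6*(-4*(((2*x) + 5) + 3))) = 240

Step 1. [-(6*(-4*(((2*x) + 5) + 3))) = 240] LHS negated; negate both sides, so neg: 6*(-4*(((2*x) + 5) + 3)) = -240.
Step 2. [6*(-4*(((2*x) + 5) + 3)) = -240] 6·(inner) — divide through by 6 ⇒ div: -4*(((2*x) + 5) + 3) = -40.
Step 3. [-4*(((2*x) + 5) + 3) = -40] -4·(inner) — divide through by -4. So div: ((2*x) + 5) + 3 = 10.
Step 4. [((2*x) + 5) + 3 = 10] +3 is outermost — subtract 3 both sides. So sub: (2*x) + 5 = 7.
Step 5. [(2*x) + 5 = 7] peel the +5: subtract 5 from each side ⇒ sub: 2*x = 2.
Step 6. [2*x = 2] 2·(inner) — divide through by 2 ⇒ div: x = 1.

Answer: x ∈ {1}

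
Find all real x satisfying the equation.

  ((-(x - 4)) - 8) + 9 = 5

Step 1. [((-(x - 4)) - 8) + 9 = 5] peel the +9: subtract 9 from each side. So sub: (-(x - 4)) - 8 = -4.
Step 2. [(-(x - 4)) - 8 = -4] add 8: x sits inside (… - 8). So sub: -(x - 4) = 4.
Step 3. [-(x - 4) = 4] LHS negated; negate both sides ⇒ neg: x - 4 = -4.
Step 4. [x - 4 = -4] -4 is outermost — add 4 both sides. So sub: x = 0.

Answer: x ∈ {0}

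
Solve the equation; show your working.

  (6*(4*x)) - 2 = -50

Step 1. [(6*(4*x)) - 2 = -50] the outer -2 inverts by adding 2 ⇒ sub: 6*(4*x) = -48.
Step 2. [6*(4*x) = -48] leading coefficient 6: divide by 6, so div: 4*x = -8.
Step 3. [4*x = -8] 4 out front; divide by 4 ⇒ div: x = -2.

Answer: x ∈ {-2}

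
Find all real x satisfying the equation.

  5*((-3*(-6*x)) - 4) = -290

Step 1. [5*((-3*(-6*x)) - 4) = -290] divide by the outer 5 ⇒ div: (-3*(-6*x)) - 4 = -58.
Step 2. [(-3*(-6*x)) - 4 = -58] 4 comes off first (add 4). So sub: -3*(-6*x) = -54.
Step 3. [-3*(-6*x) = -54] -3 out front; divide by -3, so div: -6*x = 18.
Step 4. [-6*x = 18] leading coefficient -6: divide by -6. So div: x = -3.

Answer: x ∈ {-3}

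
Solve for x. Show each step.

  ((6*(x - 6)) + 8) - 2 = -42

Step 1. [((6*(x - 6)) + 8) - 2 = -42] the outer -2 inverts by adding 2. So sub: (6*(x - 6)) + 8 = -40.
Step 2. [(6*(x - 6)) + 8 = -40] peel the +8: subtract 8 from each side, so sub: 6*(x - 6) = -48.
Step 3. [6*(x - 6) = -48] 6·(inner) — divide through by 6, so div: x - 6 = -8.
Step 4. [x - 6 = -8] peel the -6: add 6 from each side ⇒ sub: x = -2.

Answer: x ∈ {-2}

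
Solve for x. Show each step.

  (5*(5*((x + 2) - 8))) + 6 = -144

Step 1. [(5*(5*((x + 2) - 8))) + 6 = -144] subtract 6: x sits inside (… + 6) ⇒ sub: 5*(5*((x + 2) - 8)) = -150.
Step 2. [5*(5*((x + 2) - 8)) = -150] leading coefficient 5: divide by 5. So div: 5*((x + 2) - 8) = -30.
Step 3. [5*((x + 2) - 8) = -30] 5·(inner) — divide through by 5, so div: (x + 2) - 8 = -6.
Step 4. [(x + 2) - 8 = -6] peel the -8: add 8 from each side. So sub: x + 2 = 2.
Step 5. [x + 2 = 2] +2 is outermost — subtract 2 both sides. So sub: x = 0.

Answer: x ∈ {0}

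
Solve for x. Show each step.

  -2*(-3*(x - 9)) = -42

Step 1. [-2*(-3*(x - 9)) = -42] -2 out front; divide by -2 ⇒ div: -3*(x - 9) = 21.
Step 2. [-3*(x - 9) = 21] leading coefficient -3: divide by -3, so div: x - 9 = -7.
Step 3. [x - 9 = -7] the outer -9 inverts by adding 9, so sub: x = 2.

Answer: x ∈ {2}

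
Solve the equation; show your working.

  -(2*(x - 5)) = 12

Step 1. [-(2*(x - 5)) = 12] leading − — multiply by −1. So neg: 2*(x - 5) = -12.
Step 2. [2*(x - 5) = -12] LHS = 2·(…); ÷2 both sides, so div: x - 5 = -6.
Step 3. [x - 5 = -6] the outer -5 inverts by adding 5 ⇒ sub: x = -1.

Answer: x ∈ {-1}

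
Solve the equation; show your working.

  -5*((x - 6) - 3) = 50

Step 1. [-5*((x - 6) - 3) = 50] leading coefficient -5: divide by -5, so div: (x - 6) - 3 = -10.
Step 2. [(x - 6) - 3 = -10] 3 comes off first (add 3). So sub: x - 6 = -7.
Step 3. [x - 6 = -7] peel the -6: add 6 from each side. So sub: x = -1.

Answer: x ∈ {-1}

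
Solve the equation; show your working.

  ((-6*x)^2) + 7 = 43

Step 1. [((-6*x)^2) + 7 = 43] 7 comes off first (subtract 7). So sub: (-6*x)^2 = 36.
Step 2. [(-6*x)^2 = 36] LHS squared, RHS 36 ≥ 0: apply √ (±). So sqrt: -6*x = 6 or -6.
Step 3. [-6*x = 6 or -6] LHS = -6·(…); ÷-6 both sides ⇒ div: x = -1 or 1.

Answer: x ∈ {-1, 1}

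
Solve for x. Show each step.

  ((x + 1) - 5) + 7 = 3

Step 1. [((x + 1) - 5) + 7 = 3] subtract 7: x sits inside (… + 7) ⇒ sub: (x + 1) - 5 = -4.
Step 2. [(x + 1) - 5 = -4] -5 is outermost — add 5 both sides, so sub: x + 1 = 1.
Step 3. [x + 1 = 1] 1 comes off first (subtract 1) ⇒ sub: x = 0.

Answer: x ∈ {0}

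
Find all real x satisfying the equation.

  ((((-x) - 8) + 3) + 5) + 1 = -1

Step 1. [((((-x) - 8) + 3) + 5) + 1 = -1] the outer +1 inverts by subtracting 1. So sub: (((-x) - 8) + 3) + 5 = -2.
Step 2. [(((-x) - 8) + 3) + 5 = -2] 5 comes off first (subtract 5) ⇒ sub: ((-x) - 8) + 3 = -7.
Step 3. [((-x) - 8) + 3 = -7] +3 is outermost — subtract 3 both sides. So sub: (-x) - 8 = -10.
Step 4. [(-x) - 8 = -10] peel the -8: add 8 from each side. So sub: -x = -2.
Step 5. [-x = -2] flip signs both sides. So neg: x = 2.

Answer: x ∈ {2}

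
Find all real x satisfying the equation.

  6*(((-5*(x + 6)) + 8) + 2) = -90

Step 1. [6*(((-5*(x + 6)) + 8) + 2) = -90] 6·(inner) — divide through by 6, so div: ((-5*(x + 6)) + 8) + 2 = -15.
Step 2. [((-5*(x + 6)) + 8) + 2 = -15] subtract 2: x sits inside (… + 2). So sub: (-5*(x + 6)) + 8 = -17.
Step 3. [(-5*(x + 6)) + 8 = -17] the outer +8 inverts by subtracting 8, so sub: -5*(x + 6) = -25.
Step 4. [-5*(x + 6) = -25] divide by the outer -5. So div: x + 6 = 5.
Step 5. [x + 6 = 5] the outer +6 inverts by subtracting 6, so sub: x = -1.

Answer: x ∈ {-1}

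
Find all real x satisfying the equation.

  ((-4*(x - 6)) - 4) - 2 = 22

Step 1. [((-4*(x - 6)) - 4) - 2 = 22] peel the -2: add 2 from each side, so sub: (-4*(x - 6)) - 4 = 24.
Step 2. [(-4*(x - 6)) - 4 = 24] -4 | LHS and -4 | 24: pull -4 out ⇒ factor: (x - 6) + 1 = -6.
Step 3. [(x - 6) + 1 = -6] the outer +1 inverts by subtracting 1. So sub: x - 6 = -7.
Step 4. [x - 6 = -7] peel the -6: add 6 from each side ⇒ sub: x = -1.

Answer: x ∈ {-1}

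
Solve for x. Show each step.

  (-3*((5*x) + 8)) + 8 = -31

Step 1. [(-3*((5*x) + 8)) + 8 = -31] +8 is outermost — subtract 8 both sides ⇒ sub: -3*((5*x) + 8) = -39.
Step 2. [-3*((5*x) + 8) = -39] -3·(inner) — divide through by -3, so div: (5*x) + 8 = 13.
Step 3. [(5*x) + 8 = 13] 8 comes off first (subtract 8). So sub: 5*x = 5.
Step 4. [5*x = 5] divide by the outer 5. So div: x = 1.

Answer: x ∈ {1}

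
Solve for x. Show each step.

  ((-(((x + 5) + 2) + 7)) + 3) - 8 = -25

Step 1. [((-(((x + 5) + 2) + 7)) + 3) - 8 = -25] the outer -8 inverts by adding 8, so sub: (-(((x + 5) + 2) + 7)) + 3 = -17.
Step 2. [(-(((x + 5) + 2) + 7)) + 3 = -17] +3 is outermost — subtract 3 both sides, so sub: -(((x + 5) + 2) + 7) = -20.
Step 3. [-(((x + 5) + 2) + 7) = -20] flip signs both sides ⇒ neg: ((x + 5) + 2) + 7 = 20.
Step 4. [((x + 5) + 2) + 7 = 20] +7 is outermost — subtract 7 both sides ⇒ sub: (x + 5) + 2 = 13.
Step 5. [(x + 5) + 2 = 13] +2 is outermost — subtract 2 both sides. So sub: x + 5 = 11.
Step 6. [x + 5 = 11] subtract 5: x sits inside (… + 5) ⇒ sub: x = 6.

Answer: x ∈ {6}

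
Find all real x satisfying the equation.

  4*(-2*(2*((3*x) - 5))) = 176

Step 1. [4*(-2*(2*((3*x) - 5))) = 176] divide by the outer 4 ⇒ div: -2*(2*((3*x) - 5)) = 44.
Step 2. [-2*(2*((3*x) - 5)) = 44] -2·(inner) — divide through by -2, so div: 2*((3*x) - 5) = -22.
Step 3. [2*((3*x) - 5) = -22] LHS = 2·(…); ÷2 both sides, so div: (3*x) - 5 = -11.
Step 4. [(3*x) - 5 = -11] 5 comes off first (add 5), so sub: 3*x = -6.
Step 5. [3*x = -6] leading coefficient 3: divide by 3. So div: x = -2.

Answer: x ∈ {-2}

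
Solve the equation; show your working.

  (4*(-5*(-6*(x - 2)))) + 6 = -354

Step 1. [(4*(-5*(-6*(x - 2)))) + 6 = -354] 6 comes off first (subtract 6). So sub: 4*(-5*(-6*(x - 2))) = -360.
Step 2. [4*(-5*(-6*(x - 2))) = -360] leading coefficient 4: divide by 4, so div: -5*(-6*(x - 2)) = -90.
Step 3. [-5*(-6*(x - 2)) = -90] divide by the outer -5, so div: -6*(x - 2) = 18.
Step 4. [-6*(x - 2) = 18] divide by the outer -6. So div: x - 2 = -3.
Step 5. [x - 2 = -3] the outer -2 inverts by adding 2, so sub: x = -1.

Answer: x ∈ {-1}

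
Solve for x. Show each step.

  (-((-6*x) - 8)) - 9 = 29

Step 1. [(-((-6*x) - 8)) - 9 = 29] add 9: x sits inside (… - 9). So sub: -((-6*x) - 8) = 38.
Step 2. [-((-6*x) - 8) = 38] LHS negated; negate both sides, so neg: (-6*x) - 8 = -38.
Step 3. [(-6*x) - 8 = -38] 8 comes off first (add 8), so sub: -6*x = -30.
Step 4. [-6*x = -30] leading coefficient -6: divide by -6 ⇒ div: x = 5.

Answer: x ∈ {5}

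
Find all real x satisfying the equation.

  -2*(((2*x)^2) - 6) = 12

Step 1. [-2*(((2*x)^2) - 6) = 12] -2·(inner) — divide through by -2. So div: ((2*x)^2) - 6 = -6.
Step 2. [((2*x)^2) - 6 = -6] the outer -6 inverts by adding 6, so sub: (2*x)^2 = 0.
Step 3. [(2*x)^2 = 0] 0 ≥ 0, LHS is (·)² — take ±√ ⇒ sqrt: 2*x = 0.
Step 4. [2*x = 0] LHS = 2·(…); ÷2 both sides ⇒ div: x = 0.

Answer: x ∈ {0}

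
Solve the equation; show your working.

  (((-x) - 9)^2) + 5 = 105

Step 1. [(((-x) - 9)^2) + 5 = 105] 5 comes off first (subtract 5), so sub: ((-x) - 9)^2 = 100.
Step 2. [((-x) - 9)^2 = 100] LHS squared, RHS 100 ≥ 0: apply √ (±) ⇒ sqrt: (-x) - 9 = 10 or -10.
Step 3. [(-x) - 9 = 10 or -10] peel the -9: add 9 from each side, so sub: -x = 19 or -1.
Step 4. [-x = 19 or -1] leading − — multiply by −1. So neg: x = -19 or 1.

Answer: x ∈ {-19, 1}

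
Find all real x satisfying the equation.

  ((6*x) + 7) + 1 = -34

Step 1. [((6*x) + 7) + 1 = -34] the outer +1 inverts by subtracting 1, so sub: (6*x) + 7 = -35.
Step 2. [(6*x) + 7 = -35] +7 is outermost — subtract 7 both sides, so sub: 6*x = -42.
Step 3. [6*x = -42] leading coefficient 6: divide by 6. So div: x = -7.

Answer: x ∈ {-7}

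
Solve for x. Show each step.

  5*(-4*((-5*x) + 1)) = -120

Step 1. [5*(-4*((-5*x) + 1)) = -120] 5 out front; divide by 5. So div: -4*((-5*x) + 1) = -24.
Step 2. [-4*((-5*x) + 1) = -24] -4·(inner) — divide through by -4. So div: (-5*x) + 1 = 6.
Step 3. [(-5*x) + 1 = 6] subtract 1: x sits inside (… + 1) ⇒ sub: -5*x = 5.
Step 4. [-5*x = 5] -5·(inner) — divide through by -5 ⇒ div: x = -1.

Answer: x ∈ {-1}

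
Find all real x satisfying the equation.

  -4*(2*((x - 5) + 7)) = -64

Step 1. [-4*(2*((x - 5) + 7)) = -64] LHS = -4·(…); ÷-4 both sides ⇒ div: 2*((x - 5) + 7) = 16.
Step 2. [2*((x - 5) + 7) = 16] 2·(inner) — divide through by 2 ⇒ div: (x - 5) + 7 = 8.
Step 3. [(x - 5) + 7 = 8] peel the +7: subtract 7 from each side ⇒ sub: x - 5 = 1.
Step 4. [x - 5 = 1] the outer -5 inverts by adding 5 ⇒ sub: x = 6.

Answer: x ∈ {6}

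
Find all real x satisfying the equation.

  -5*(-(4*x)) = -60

Step 1. [-5*(-(4*x)) = -60] -5 out front; divide by -5. So div: -(4*x) = 12.
Step 2. [-(4*x) = 12] LHS negated; negate both sides ⇒ neg: 4*x = -12.
Step 3. [4*x = -12] leading coefficient 4: divide by 4. So div: x = -3.

Answer: x ∈ {-3}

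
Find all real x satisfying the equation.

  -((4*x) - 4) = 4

Step 1. [-((4*x) - 4) = 4] LHS negated; negate both sides, so neg: (4*x) - 4 = -4.
Step 2. [(4*x) - 4 = -4] 4 comes off first (add 4). So sub: 4*x = 0.
Step 3. [4*x = 0] 4 out front; divide by 4. So div: x = 0.

Answer: x ∈ {0}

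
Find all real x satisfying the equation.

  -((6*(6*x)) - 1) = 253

Step 1. [-((6*(6*x)) - 1) = 253] LHS negated; negate both sides, so neg: (6*(6*x)) - 1 = -253.
Step 2. [(6*(6*x)) - 1 = -253] peel the -1: add 1 from each side. So sub: 6*(6*x) = -252.
Step 3. [6*(6*x) = -252] LHS = 6·(…); ÷6 both sides ⇒ div: 6*x = -42.
Step 4. [6*x = -42] leading coefficient 6: divide by 6. So div: x = -7.

Answer: x ∈ {-7}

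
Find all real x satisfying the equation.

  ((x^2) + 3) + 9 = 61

Step 1. [((x^2) + 3) + 9 = 61] 9 comes off first (subtract 9). So sub: (x^2) + 3 = 52.
Step 2. [(x^2) + 3 = 52] the outer +3 inverts by subtracting 3 ⇒ sub: x^2 = 49.
Step 3. [x^2 = 49] LHS squared, RHS 49 ≥ 0: apply √ (±) ⇒ sqrt: x = 7 or -7.

Answer: x ∈ {-7, 7}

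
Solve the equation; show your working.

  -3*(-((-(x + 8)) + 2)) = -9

Step 1. [-3*(-((-(x + 8)) + 2)) = -9] divide by the outer -3, so div: -((-(x + 8)) + 2) = 3.
Step 2. [-((-(x + 8)) + 2) = 3] LHS negated; negate both sides ⇒ neg: (-(x + 8)) + 2 = -3.
Step 3. [(-(x + 8)) + 2 = -3] subtract 2: x sits inside (… + 2), so sub: -(x + 8) = -5.
Step 4. [-(x + 8) = -5] flip signs both sides, so neg: x + 8 = 5.
Step 5. [x + 8 = 5] 8 comes off first (subtract 8) ⇒ sub: x = -3.

Answer: x ∈ {-3}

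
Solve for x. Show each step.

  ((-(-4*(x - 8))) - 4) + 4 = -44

Step 1. [((-(-4*(x - 8))) - 4) + 4 = -44] +4 is outermost — subtract 4 both sides. So sub: (-(-4*(x - 8))) - 4 = -48.
Step 2. [(-(-4*(x - 8))) - 4 = -48] peel the -4: add 4 from each side. So sub: -(-4*(x - 8)) = -44.
Step 3. [-(-4*(x - 8)) = -44] flip signs both sides. So neg: -4*(x - 8) = 44.
Step 4. [-4*(x - 8) = 44] LHS = -4·(…); ÷-4 both sides, so div: x - 8 = -11.
Step 5. [x - 8 = -11] the outer -8 inverts by adding 8 ⇒ sub: x = -3.

Answer: x ∈ {-3}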